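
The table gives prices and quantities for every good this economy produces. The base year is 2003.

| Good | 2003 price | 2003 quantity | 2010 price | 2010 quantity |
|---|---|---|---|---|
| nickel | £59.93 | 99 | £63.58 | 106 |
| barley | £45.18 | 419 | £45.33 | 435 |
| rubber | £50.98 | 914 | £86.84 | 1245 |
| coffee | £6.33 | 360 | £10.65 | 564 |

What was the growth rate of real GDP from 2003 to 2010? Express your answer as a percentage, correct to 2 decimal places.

26.18%

Real GDP 2003 = Nominal GDP 2003 = 59.93·99 + 45.18·419 + 50.98·914 + 6.33·360 = 73738.01.
Real GDP 2010 (at 2003 prices) = 59.93·106 + 45.18·435 + 50.98·1245 + 6.33·564 = 93046.10.
Real growth = 93046.10/73738.01 − 1 = 0.2618.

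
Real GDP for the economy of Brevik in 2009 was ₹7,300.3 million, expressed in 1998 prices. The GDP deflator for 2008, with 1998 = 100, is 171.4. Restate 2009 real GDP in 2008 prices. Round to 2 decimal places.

Real GDP in 2008 prices = Real GDP in 1998 prices × (P_2008/P_1998) = 7300.3 × 1.714 = 12512.71.

₹12,512.71 million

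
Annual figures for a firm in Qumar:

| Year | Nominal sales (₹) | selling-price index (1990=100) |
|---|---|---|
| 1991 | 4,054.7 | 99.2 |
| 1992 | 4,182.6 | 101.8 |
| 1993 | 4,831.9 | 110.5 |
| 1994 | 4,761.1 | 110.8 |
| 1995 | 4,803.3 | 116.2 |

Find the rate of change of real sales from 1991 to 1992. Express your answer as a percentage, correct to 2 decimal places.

0.52%

Real sales 1991 = 4054.7/0.992 = 4087.40.
Real sales 1992 = 4182.6/1.018 = 4108.64.
Change = 4108.64/4087.40 − 1 = 0.0052.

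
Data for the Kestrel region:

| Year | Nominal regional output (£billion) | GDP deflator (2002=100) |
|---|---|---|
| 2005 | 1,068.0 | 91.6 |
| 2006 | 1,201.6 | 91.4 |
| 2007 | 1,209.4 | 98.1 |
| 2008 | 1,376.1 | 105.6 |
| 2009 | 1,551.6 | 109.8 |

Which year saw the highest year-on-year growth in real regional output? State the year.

2006: real = 1201.6/0.914 = 1314.66; growth vs 2005 (1165.94) = 12.76%.
2007: real = 1209.4/0.981 = 1232.82; growth vs 2006 (1314.66) = -6.23%.
2008: real = 1376.1/1.056 = 1303.13; growth vs 2007 (1232.82) = 5.70%.
2009: real = 1551.6/1.098 = 1413.11; growth vs 2008 (1303.13) = 8.44%.

2006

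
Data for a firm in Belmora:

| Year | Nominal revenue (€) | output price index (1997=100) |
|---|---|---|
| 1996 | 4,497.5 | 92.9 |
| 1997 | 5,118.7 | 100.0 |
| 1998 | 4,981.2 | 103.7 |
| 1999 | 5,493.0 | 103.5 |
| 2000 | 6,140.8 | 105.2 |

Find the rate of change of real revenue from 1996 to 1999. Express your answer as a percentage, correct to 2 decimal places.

Real revenue 1996 = 4497.5/0.929 = 4841.23.
Real revenue 1999 = 5493.0/1.035 = 5307.25.
Change = 5307.25/4841.23 − 1 = 0.0963.

9.63%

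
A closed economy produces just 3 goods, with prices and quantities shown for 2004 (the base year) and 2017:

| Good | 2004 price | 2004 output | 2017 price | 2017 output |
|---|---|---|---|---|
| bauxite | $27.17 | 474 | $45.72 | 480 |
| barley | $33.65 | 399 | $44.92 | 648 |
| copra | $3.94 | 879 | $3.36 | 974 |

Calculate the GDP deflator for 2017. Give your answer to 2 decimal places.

140.44

Nominal GDP 2017 = 45.72·480 + 44.92·648 + 3.36·974 = 54326.40.
Real GDP 2017 (at 2004 prices) = 27.17·480 + 33.65·648 + 3.94·974 = 38684.36.
Deflator = Nominal/Real × 100 = 54326.40/38684.36 × 100 = 140.435.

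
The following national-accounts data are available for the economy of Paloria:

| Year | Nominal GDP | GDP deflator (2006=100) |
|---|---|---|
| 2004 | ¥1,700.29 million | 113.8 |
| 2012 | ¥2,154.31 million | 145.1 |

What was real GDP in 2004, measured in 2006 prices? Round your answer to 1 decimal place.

¥1,494.1 million

Real GDP = Nominal / (GDP deflator/100) = 1700.29 / 1.138 = 1494.10.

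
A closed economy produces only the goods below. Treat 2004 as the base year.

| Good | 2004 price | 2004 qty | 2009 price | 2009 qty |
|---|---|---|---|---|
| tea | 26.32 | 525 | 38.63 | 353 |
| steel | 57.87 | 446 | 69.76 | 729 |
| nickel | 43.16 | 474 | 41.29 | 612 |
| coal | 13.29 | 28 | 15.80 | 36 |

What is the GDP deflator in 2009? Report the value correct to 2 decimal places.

Nominal GDP 2009 = 38.63·353 + 69.76·729 + 41.29·612 + 15.80·36 = 90329.71.
Real GDP 2009 (at 2004 prices) = 26.32·353 + 57.87·729 + 43.16·612 + 13.29·36 = 78370.55.
Deflator = Nominal/Real × 100 = 90329.71/78370.55 × 100 = 115.260.

115.26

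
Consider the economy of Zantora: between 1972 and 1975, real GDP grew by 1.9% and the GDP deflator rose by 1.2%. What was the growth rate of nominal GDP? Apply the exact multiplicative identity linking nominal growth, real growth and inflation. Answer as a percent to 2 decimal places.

3.12%

(1 + g_nom) = (1 + g_real)(1 + π) = 1.0190 × 1.0120 = 1.03123.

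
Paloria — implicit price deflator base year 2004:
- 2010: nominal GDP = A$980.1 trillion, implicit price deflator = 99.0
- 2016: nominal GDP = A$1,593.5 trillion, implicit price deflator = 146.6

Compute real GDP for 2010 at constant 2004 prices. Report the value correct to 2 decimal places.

A$990.00 trillion

Real GDP = Nominal / (implicit price deflator/100) = 980.1 / 0.990 = 990.00.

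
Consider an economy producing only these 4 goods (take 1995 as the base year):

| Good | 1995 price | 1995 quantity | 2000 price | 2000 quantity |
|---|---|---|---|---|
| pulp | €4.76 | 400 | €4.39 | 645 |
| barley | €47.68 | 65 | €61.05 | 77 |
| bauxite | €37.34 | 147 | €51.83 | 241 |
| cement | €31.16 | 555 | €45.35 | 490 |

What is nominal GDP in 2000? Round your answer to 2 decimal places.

Nominal GDP 2000 = Σ (p_2000 × q_2000) = 4.39·645 + 61.05·77 + 51.83·241 + 45.35·490 = 42244.93.

€42244.93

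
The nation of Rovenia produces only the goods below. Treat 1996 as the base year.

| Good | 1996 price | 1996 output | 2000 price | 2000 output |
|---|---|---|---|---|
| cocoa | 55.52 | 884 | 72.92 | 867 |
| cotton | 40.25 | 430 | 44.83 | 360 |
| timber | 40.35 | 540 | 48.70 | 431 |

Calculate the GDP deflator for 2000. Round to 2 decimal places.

Nominal GDP 2000 = 72.92·867 + 44.83·360 + 48.70·431 = 100350.14.
Real GDP 2000 (at 1996 prices) = 55.52·867 + 40.25·360 + 40.35·431 = 80016.69.
Deflator = Nominal/Real × 100 = 100350.14/80016.69 × 100 = 125.412.

125.41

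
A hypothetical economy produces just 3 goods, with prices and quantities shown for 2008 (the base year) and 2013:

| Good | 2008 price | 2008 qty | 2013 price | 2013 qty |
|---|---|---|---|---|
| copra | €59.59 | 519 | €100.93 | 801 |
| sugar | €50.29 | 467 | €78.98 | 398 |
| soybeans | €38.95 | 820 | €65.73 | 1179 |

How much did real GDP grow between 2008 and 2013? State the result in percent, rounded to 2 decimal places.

Real GDP 2008 = Nominal GDP 2008 = 59.59·519 + 50.29·467 + 38.95·820 = 86351.64.
Real GDP 2013 (at 2008 prices) = 59.59·801 + 50.29·398 + 38.95·1179 = 113669.06.
Real growth = 113669.06/86351.64 − 1 = 0.3164.

31.64%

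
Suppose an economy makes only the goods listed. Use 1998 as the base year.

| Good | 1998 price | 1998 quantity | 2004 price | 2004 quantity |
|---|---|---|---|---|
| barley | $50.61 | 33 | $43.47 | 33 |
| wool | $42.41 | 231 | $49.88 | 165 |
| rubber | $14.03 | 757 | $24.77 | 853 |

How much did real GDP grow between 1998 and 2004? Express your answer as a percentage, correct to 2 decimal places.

Real GDP 1998 = Nominal GDP 1998 = 50.61·33 + 42.41·231 + 14.03·757 = 22087.55.
Real GDP 2004 (at 1998 prices) = 50.61·33 + 42.41·165 + 14.03·853 = 20635.37.
Real growth = 20635.37/22087.55 − 1 = -0.0657.

-6.57%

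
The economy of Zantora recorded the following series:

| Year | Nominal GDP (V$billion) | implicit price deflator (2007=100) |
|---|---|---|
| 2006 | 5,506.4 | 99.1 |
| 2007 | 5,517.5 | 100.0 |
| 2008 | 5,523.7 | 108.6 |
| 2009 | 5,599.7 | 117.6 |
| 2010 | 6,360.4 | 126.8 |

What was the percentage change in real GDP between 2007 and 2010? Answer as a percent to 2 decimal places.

-9.09%

Real GDP 2007 = 5517.5/1.000 = 5517.50.
Real GDP 2010 = 6360.4/1.268 = 5016.09.
Change = 5016.09/5517.50 − 1 = -0.0909.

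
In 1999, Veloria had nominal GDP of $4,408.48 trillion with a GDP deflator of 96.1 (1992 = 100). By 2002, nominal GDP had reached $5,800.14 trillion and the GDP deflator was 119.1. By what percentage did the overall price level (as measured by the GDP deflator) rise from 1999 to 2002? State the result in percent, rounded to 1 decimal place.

Price-level change = 119.1 / 96.1 − 1 = 0.2393.

23.9%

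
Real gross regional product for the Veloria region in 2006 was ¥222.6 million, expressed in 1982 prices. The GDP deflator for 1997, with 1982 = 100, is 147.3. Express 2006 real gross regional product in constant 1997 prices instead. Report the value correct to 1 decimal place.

Real gross regional product in 1997 prices = Real gross regional product in 1982 prices × (P_1997/P_1982) = 222.6 × 1.473 = 327.89.

¥327.9 million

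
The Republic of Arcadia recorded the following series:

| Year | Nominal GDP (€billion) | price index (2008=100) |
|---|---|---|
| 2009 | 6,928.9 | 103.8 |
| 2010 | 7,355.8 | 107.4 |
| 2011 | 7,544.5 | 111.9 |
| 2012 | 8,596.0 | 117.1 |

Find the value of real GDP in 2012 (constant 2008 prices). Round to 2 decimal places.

Real GDP 2012 = 8596.0 / 1.171 = 7340.73.

€7,340.73 billion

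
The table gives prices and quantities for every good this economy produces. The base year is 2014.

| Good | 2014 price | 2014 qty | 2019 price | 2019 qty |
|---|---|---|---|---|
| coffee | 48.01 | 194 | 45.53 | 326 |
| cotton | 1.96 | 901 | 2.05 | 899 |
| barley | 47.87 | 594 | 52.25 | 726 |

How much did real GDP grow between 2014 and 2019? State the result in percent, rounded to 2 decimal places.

32.02%

Real GDP 2014 = Nominal GDP 2014 = 48.01·194 + 1.96·901 + 47.87·594 = 39514.68.
Real GDP 2019 (at 2014 prices) = 48.01·326 + 1.96·899 + 47.87·726 = 52166.92.
Real growth = 52166.92/39514.68 − 1 = 0.3202.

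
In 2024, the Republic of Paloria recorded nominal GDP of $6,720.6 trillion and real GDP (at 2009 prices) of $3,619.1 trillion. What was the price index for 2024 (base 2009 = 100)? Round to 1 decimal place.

price index = (Nominal / Real) × 100 = 6720.6 / 3619.1 × 100 = 185.70.

185.7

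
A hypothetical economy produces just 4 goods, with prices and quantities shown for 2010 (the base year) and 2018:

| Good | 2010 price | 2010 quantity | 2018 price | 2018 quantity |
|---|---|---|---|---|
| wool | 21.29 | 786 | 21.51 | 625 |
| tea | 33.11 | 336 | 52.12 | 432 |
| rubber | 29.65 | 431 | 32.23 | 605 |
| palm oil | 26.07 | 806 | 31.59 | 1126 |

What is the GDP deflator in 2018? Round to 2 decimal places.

121.53

Nominal GDP 2018 = 21.51·625 + 52.12·432 + 32.23·605 + 31.59·1126 = 91029.08.
Real GDP 2018 (at 2010 prices) = 21.29·625 + 33.11·432 + 29.65·605 + 26.07·1126 = 74902.84.
Deflator = Nominal/Real × 100 = 91029.08/74902.84 × 100 = 121.530.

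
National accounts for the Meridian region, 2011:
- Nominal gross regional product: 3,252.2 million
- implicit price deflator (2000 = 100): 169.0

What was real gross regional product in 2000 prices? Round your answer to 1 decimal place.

Real gross regional product = Nominal / (implicit price deflator/100) = 3252.2 / 1.690 = 1924.38.

1,924.4 million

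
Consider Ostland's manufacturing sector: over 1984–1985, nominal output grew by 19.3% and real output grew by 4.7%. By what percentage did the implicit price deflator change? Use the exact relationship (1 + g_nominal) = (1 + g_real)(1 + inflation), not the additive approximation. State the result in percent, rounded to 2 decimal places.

(1 + g_nom) = (1 + g_real)(1 + π), so π = 1.1930 / 1.0470 − 1 = 0.13945.

13.94%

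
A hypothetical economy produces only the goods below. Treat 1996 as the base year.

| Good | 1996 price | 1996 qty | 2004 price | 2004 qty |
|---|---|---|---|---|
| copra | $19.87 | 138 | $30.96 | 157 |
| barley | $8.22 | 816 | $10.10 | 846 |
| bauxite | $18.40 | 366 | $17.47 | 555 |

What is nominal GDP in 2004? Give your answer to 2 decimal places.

$23101.17

Nominal GDP 2004 = Σ (p_2004 × q_2004) = 30.96·157 + 10.10·846 + 17.47·555 = 23101.17.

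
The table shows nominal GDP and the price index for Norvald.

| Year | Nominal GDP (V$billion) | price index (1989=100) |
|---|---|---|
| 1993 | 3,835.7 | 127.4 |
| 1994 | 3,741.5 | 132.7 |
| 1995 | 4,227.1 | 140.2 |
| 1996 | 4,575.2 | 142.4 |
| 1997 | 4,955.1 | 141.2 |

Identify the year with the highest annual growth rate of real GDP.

1997

1994: real = 3741.5/1.327 = 2819.52; growth vs 1993 (3010.75) = -6.35%.
1995: real = 4227.1/1.402 = 3015.05; growth vs 1994 (2819.52) = 6.93%.
1996: real = 4575.2/1.424 = 3212.92; growth vs 1995 (3015.05) = 6.56%.
1997: real = 4955.1/1.412 = 3509.28; growth vs 1996 (3212.92) = 9.22%.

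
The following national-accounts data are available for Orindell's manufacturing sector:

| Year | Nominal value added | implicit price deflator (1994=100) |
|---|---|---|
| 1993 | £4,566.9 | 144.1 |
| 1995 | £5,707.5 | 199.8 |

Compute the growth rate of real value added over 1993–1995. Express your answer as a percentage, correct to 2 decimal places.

Real value added 1993 = 4566.9 / 1.441 = 3169.26.
Real value added 1995 = 5707.5 / 1.998 = 2856.61.
Real growth = 2856.61 / 3169.26 − 1 = -0.0987.

-9.87%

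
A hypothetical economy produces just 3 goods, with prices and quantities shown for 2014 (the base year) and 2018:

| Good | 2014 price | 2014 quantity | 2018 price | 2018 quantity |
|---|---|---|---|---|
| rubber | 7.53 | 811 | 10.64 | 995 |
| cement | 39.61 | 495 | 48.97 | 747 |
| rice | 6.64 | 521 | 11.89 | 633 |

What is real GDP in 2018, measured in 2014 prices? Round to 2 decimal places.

41284.14

Real GDP 2018 = Σ (p_2014 × q_2018) = 7.53·995 + 39.61·747 + 6.64·633 = 41284.14.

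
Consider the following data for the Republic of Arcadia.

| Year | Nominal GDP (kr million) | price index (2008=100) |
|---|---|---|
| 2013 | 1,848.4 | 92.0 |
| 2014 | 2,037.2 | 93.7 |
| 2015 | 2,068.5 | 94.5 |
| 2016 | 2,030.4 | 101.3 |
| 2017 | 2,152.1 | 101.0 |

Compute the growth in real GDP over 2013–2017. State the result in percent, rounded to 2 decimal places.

6.06%

Real GDP 2013 = 1848.4/0.920 = 2009.13.
Real GDP 2017 = 2152.1/1.010 = 2130.79.
Change = 2130.79/2009.13 − 1 = 0.0606.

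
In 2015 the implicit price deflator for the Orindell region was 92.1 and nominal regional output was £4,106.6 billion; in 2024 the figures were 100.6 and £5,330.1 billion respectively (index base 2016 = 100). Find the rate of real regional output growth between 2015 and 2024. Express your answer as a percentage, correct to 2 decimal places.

18.83%

Real regional output 2015 = 4106.6 / 0.921 = 4458.85.
Real regional output 2024 = 5330.1 / 1.006 = 5298.31.
Real growth = 5298.31 / 4458.85 − 1 = 0.1883.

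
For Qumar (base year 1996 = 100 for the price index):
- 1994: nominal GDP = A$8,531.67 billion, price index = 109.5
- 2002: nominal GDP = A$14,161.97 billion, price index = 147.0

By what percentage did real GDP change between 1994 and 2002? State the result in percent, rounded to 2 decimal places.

Deflate each year: 1994 → 8531.67/1.095 = 7791.48; 2002 → 14161.97/1.470 = 9633.99.
So real GDP changed by 9633.99/7791.48 − 1 = 0.2365, i.e. 23.65%.

23.65%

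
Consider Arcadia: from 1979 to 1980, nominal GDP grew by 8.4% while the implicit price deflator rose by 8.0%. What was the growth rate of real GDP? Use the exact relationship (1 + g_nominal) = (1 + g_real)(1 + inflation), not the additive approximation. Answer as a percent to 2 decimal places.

0.37%

(1 + g_nom) = (1 + g_real)(1 + π), so g_real = 1.0840 / 1.0800 − 1 = 0.00370.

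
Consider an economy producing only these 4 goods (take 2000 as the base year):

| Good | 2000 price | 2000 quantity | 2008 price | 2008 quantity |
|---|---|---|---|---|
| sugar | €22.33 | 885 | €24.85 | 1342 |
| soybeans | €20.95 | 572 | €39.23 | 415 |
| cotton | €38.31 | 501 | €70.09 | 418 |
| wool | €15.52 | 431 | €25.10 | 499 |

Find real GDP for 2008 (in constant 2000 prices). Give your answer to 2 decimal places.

€62419.17

Real GDP 2008 = Σ (p_2000 × q_2008) = 22.33·1342 + 20.95·415 + 38.31·418 + 15.52·499 = 62419.17.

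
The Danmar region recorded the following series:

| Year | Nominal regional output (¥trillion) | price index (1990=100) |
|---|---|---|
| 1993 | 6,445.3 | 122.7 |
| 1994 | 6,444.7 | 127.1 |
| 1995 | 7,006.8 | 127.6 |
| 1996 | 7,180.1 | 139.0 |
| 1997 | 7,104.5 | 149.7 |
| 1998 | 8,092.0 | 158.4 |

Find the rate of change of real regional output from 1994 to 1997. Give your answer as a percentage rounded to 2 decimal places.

Real regional output 1994 = 6444.7/1.271 = 5070.57.
Real regional output 1997 = 7104.5/1.497 = 4745.82.
Change = 4745.82/5070.57 − 1 = -0.0640.

-6.40%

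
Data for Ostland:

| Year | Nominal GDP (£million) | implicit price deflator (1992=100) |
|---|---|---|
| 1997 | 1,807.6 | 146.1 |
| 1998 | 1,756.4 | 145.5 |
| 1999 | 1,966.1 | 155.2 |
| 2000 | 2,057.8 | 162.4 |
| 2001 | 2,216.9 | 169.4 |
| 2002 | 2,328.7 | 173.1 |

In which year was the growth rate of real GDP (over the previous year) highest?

1998: real = 1756.4/1.455 = 1207.15; growth vs 1997 (1237.23) = -2.43%.
1999: real = 1966.1/1.552 = 1266.82; growth vs 1998 (1207.15) = 4.94%.
2000: real = 2057.8/1.624 = 1267.12; growth vs 1999 (1266.82) = 0.02%.
2001: real = 2216.9/1.694 = 1308.68; growth vs 2000 (1267.12) = 3.28%.
2002: real = 2328.7/1.731 = 1345.29; growth vs 2001 (1308.68) = 2.80%.

1999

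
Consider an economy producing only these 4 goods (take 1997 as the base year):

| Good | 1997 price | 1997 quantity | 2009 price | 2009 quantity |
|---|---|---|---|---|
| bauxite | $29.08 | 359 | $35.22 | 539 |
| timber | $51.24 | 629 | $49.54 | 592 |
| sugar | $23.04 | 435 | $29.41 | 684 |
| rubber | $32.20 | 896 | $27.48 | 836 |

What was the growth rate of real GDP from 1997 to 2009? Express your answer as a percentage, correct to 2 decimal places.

Real GDP 1997 = Nominal GDP 1997 = 29.08·359 + 51.24·629 + 23.04·435 + 32.20·896 = 81543.28.
Real GDP 2009 (at 1997 prices) = 29.08·539 + 51.24·592 + 23.04·684 + 32.20·836 = 88686.76.
Real growth = 88686.76/81543.28 − 1 = 0.0876.

8.76%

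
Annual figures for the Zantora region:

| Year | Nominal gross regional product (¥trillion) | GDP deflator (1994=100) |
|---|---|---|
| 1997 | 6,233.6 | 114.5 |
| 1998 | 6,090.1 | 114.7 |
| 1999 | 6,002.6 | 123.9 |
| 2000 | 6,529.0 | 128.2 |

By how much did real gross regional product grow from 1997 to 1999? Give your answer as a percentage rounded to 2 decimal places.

Real gross regional product 1997 = 6233.6/1.145 = 5444.19.
Real gross regional product 1999 = 6002.6/1.239 = 4844.71.
Change = 4844.71/5444.19 − 1 = -0.1101.

-11.01%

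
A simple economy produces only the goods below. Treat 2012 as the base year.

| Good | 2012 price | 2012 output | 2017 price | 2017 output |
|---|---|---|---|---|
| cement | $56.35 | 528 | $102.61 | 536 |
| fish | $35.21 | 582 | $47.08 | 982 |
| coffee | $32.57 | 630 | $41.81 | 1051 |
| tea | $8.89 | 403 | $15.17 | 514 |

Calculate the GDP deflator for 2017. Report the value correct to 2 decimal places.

147.68

Nominal GDP 2017 = 102.61·536 + 47.08·982 + 41.81·1051 + 15.17·514 = 152971.21.
Real GDP 2017 (at 2012 prices) = 56.35·536 + 35.21·982 + 32.57·1051 + 8.89·514 = 103580.35.
Deflator = Nominal/Real × 100 = 152971.21/103580.35 × 100 = 147.684.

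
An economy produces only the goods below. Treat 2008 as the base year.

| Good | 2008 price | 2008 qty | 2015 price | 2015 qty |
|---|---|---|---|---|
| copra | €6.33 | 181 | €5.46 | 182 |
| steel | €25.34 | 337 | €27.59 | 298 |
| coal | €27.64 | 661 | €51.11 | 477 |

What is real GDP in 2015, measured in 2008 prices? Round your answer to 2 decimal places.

€21887.66

Real GDP 2015 = Σ (p_2008 × q_2015) = 6.33·182 + 25.34·298 + 27.64·477 = 21887.66.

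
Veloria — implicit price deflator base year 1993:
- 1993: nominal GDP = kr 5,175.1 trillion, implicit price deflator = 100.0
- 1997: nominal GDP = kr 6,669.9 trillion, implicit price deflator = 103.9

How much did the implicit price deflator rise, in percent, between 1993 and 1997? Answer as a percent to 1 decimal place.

3.9%

Price-level change = 103.9 / 100.0 − 1 = 0.0390.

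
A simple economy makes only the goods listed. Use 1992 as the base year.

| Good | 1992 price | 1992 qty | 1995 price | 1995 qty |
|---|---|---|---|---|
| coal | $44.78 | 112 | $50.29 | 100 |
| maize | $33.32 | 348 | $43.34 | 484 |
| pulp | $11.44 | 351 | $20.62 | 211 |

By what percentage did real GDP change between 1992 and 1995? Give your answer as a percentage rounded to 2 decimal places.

11.60%

Real GDP 1992 = Nominal GDP 1992 = 44.78·112 + 33.32·348 + 11.44·351 = 20626.16.
Real GDP 1995 (at 1992 prices) = 44.78·100 + 33.32·484 + 11.44·211 = 23018.72.
Real growth = 23018.72/20626.16 − 1 = 0.1160.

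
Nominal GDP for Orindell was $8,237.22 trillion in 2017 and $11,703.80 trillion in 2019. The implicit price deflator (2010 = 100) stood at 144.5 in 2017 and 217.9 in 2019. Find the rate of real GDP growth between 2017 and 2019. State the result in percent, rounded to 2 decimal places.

-5.78%

Real GDP 2017 = 8237.22 / 1.445 = 5700.50.
Real GDP 2019 = 11703.80 / 2.179 = 5371.18.
Real growth = 5371.18 / 5700.50 − 1 = -0.0578.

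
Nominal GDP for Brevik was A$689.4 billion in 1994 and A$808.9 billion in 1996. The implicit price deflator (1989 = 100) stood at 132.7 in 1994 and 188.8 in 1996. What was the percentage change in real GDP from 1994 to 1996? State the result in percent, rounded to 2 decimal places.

Deflate each year: 1994 → 689.4/1.327 = 519.52; 1996 → 808.9/1.888 = 428.44.
So real GDP changed by 428.44/519.52 − 1 = -0.1753, i.e. -17.53%.

-17.53%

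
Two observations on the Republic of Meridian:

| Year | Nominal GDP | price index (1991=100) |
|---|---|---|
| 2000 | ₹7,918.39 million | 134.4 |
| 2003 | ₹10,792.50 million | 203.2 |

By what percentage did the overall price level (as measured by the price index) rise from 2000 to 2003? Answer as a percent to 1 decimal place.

Price-level change = 203.2 / 134.4 − 1 = 0.5119.

51.2%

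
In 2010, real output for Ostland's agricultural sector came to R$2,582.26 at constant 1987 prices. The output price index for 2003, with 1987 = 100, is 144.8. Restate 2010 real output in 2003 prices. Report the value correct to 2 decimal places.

R$3,739.11

Real output in 2003 prices = Real output in 1987 prices × (P_2003/P_1987) = 2582.26 × 1.448 = 3739.11.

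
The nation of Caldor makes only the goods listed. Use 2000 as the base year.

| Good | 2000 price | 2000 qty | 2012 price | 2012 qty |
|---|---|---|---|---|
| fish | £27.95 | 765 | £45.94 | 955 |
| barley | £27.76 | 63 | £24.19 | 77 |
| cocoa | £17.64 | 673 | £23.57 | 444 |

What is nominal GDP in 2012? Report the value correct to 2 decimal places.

Nominal GDP 2012 = Σ (p_2012 × q_2012) = 45.94·955 + 24.19·77 + 23.57·444 = 56200.41.

£56200.41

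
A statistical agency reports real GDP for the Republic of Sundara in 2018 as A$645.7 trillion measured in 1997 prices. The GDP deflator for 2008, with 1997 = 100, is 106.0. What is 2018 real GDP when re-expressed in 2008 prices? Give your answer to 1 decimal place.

A$684.4 trillion

Real GDP in 2008 prices = Real GDP in 1997 prices × (P_2008/P_1997) = 645.7 × 1.060 = 684.44.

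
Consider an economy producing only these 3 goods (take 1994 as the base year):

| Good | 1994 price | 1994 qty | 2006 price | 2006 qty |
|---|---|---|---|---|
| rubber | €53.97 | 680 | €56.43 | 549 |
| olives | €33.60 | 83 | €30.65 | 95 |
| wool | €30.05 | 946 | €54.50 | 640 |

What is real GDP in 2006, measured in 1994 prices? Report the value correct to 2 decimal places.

€52053.53

Real GDP 2006 = Σ (p_1994 × q_2006) = 53.97·549 + 33.60·95 + 30.05·640 = 52053.53.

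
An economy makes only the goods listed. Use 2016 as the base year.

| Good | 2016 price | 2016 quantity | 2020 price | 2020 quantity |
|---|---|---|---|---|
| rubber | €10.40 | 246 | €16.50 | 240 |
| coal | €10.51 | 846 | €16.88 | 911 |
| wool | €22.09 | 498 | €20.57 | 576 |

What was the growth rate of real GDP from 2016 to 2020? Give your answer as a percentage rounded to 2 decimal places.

Real GDP 2016 = Nominal GDP 2016 = 10.40·246 + 10.51·846 + 22.09·498 = 22450.68.
Real GDP 2020 (at 2016 prices) = 10.40·240 + 10.51·911 + 22.09·576 = 24794.45.
Real growth = 24794.45/22450.68 − 1 = 0.1044.

10.44%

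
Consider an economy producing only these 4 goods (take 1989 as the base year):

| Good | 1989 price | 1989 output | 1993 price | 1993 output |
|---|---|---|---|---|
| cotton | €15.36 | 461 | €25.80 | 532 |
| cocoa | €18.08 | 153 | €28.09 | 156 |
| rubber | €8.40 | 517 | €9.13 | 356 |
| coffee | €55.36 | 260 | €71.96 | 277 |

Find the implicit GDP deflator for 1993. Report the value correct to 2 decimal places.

Nominal GDP 1993 = 25.80·532 + 28.09·156 + 9.13·356 + 71.96·277 = 41290.84.
Real GDP 1993 (at 1989 prices) = 15.36·532 + 18.08·156 + 8.40·356 + 55.36·277 = 29317.12.
Deflator = Nominal/Real × 100 = 41290.84/29317.12 × 100 = 140.842.

140.84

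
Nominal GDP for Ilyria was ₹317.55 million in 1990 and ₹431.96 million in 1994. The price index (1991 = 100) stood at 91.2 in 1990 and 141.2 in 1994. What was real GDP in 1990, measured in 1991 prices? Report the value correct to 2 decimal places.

Real GDP = Nominal / (price index/100) = 317.55 / 0.912 = 348.19.

₹348.19 million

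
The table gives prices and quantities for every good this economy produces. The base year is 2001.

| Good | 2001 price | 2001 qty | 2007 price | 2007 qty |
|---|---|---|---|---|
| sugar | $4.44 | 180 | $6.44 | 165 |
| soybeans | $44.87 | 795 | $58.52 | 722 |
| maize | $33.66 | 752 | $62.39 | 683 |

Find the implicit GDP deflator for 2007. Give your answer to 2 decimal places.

Nominal GDP 2007 = 6.44·165 + 58.52·722 + 62.39·683 = 85926.41.
Real GDP 2007 (at 2001 prices) = 4.44·165 + 44.87·722 + 33.66·683 = 56118.52.
Deflator = Nominal/Real × 100 = 85926.41/56118.52 × 100 = 153.116.

153.12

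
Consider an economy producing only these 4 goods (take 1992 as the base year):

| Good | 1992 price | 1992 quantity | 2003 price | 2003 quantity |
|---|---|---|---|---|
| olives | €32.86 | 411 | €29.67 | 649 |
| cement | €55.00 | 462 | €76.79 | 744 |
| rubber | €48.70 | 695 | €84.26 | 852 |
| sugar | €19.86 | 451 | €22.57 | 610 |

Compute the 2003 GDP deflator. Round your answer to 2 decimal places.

Nominal GDP 2003 = 29.67·649 + 76.79·744 + 84.26·852 + 22.57·610 = 161944.81.
Real GDP 2003 (at 1992 prices) = 32.86·649 + 55.00·744 + 48.70·852 + 19.86·610 = 115853.14.
Deflator = Nominal/Real × 100 = 161944.81/115853.14 × 100 = 139.785.

139.78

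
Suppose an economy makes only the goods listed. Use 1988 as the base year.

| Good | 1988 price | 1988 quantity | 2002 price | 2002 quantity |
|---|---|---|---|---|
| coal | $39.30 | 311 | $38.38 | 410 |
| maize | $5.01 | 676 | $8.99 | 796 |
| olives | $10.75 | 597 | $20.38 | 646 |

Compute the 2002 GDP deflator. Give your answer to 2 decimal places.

133.32

Nominal GDP 2002 = 38.38·410 + 8.99·796 + 20.38·646 = 36057.32.
Real GDP 2002 (at 1988 prices) = 39.30·410 + 5.01·796 + 10.75·646 = 27045.46.
Deflator = Nominal/Real × 100 = 36057.32/27045.46 × 100 = 133.321.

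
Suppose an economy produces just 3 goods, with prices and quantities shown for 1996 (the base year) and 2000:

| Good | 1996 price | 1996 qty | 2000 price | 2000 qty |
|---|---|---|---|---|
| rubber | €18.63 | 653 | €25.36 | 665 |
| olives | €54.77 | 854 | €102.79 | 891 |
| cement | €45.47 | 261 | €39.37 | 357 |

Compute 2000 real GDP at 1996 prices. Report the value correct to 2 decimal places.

Real GDP 2000 = Σ (p_1996 × q_2000) = 18.63·665 + 54.77·891 + 45.47·357 = 77421.81.

€77421.81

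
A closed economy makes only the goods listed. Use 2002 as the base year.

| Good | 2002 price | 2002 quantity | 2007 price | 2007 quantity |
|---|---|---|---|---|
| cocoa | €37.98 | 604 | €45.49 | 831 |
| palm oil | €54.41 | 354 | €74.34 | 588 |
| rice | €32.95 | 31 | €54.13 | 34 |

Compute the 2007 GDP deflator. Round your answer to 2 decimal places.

128.88

Nominal GDP 2007 = 45.49·831 + 74.34·588 + 54.13·34 = 83354.53.
Real GDP 2007 (at 2002 prices) = 37.98·831 + 54.41·588 + 32.95·34 = 64674.76.
Deflator = Nominal/Real × 100 = 83354.53/64674.76 × 100 = 128.883.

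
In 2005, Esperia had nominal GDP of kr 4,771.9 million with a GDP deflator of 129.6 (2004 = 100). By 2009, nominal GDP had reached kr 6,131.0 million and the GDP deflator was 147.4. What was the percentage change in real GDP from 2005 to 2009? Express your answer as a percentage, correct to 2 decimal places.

12.97%

Real GDP 2005 = 4771.9 / 1.296 = 3682.02.
Real GDP 2009 = 6131.0 / 1.474 = 4159.43.
Real growth = 4159.43 / 3682.02 − 1 = 0.1297.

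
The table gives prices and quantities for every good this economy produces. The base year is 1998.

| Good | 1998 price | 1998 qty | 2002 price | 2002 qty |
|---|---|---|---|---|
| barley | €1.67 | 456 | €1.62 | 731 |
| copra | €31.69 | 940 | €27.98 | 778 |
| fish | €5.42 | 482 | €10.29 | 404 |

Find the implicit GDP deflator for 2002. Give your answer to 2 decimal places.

Nominal GDP 2002 = 1.62·731 + 27.98·778 + 10.29·404 = 27109.82.
Real GDP 2002 (at 1998 prices) = 1.67·731 + 31.69·778 + 5.42·404 = 28065.27.
Deflator = Nominal/Real × 100 = 27109.82/28065.27 × 100 = 96.596.

96.60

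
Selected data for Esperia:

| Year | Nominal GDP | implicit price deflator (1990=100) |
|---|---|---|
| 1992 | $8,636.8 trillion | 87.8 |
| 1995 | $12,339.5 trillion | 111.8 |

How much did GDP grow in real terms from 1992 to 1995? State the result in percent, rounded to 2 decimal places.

Deflate each year: 1992 → 8636.8/0.878 = 9836.90; 1995 → 12339.5/1.118 = 11037.12.
So real GDP changed by 11037.12/9836.90 − 1 = 0.1220, i.e. 12.20%.

12.20%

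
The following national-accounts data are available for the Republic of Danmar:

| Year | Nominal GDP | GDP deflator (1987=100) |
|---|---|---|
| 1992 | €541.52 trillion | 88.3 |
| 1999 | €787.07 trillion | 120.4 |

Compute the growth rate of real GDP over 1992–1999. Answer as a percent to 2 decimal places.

6.59%

Real GDP 1992 = 541.52 / 0.883 = 613.27.
Real GDP 1999 = 787.07 / 1.204 = 653.71.
Real growth = 653.71 / 613.27 − 1 = 0.0659.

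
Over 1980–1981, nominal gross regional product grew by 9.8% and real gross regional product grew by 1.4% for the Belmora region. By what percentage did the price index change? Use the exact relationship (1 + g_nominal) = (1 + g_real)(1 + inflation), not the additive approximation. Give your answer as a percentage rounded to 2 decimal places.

8.28%

(1 + g_nom) = (1 + g_real)(1 + π), so π = 1.0980 / 1.0140 − 1 = 0.08284.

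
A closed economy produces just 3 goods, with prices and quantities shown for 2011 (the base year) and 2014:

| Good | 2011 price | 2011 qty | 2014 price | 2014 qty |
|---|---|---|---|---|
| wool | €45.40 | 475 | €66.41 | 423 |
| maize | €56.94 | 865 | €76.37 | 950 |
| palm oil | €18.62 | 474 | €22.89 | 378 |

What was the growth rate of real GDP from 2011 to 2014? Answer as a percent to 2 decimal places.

Real GDP 2011 = Nominal GDP 2011 = 45.40·475 + 56.94·865 + 18.62·474 = 79643.98.
Real GDP 2014 (at 2011 prices) = 45.40·423 + 56.94·950 + 18.62·378 = 80335.56.
Real growth = 80335.56/79643.98 − 1 = 0.0087.

0.87%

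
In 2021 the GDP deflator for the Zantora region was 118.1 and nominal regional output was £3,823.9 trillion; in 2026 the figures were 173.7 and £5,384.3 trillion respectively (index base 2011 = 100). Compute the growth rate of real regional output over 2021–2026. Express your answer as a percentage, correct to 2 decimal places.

-4.26%

Deflate each year: 2021 → 3823.9/1.181 = 3237.85; 2026 → 5384.3/1.737 = 3099.77.
So real regional output changed by 3099.77/3237.85 − 1 = -0.0426, i.e. -4.26%.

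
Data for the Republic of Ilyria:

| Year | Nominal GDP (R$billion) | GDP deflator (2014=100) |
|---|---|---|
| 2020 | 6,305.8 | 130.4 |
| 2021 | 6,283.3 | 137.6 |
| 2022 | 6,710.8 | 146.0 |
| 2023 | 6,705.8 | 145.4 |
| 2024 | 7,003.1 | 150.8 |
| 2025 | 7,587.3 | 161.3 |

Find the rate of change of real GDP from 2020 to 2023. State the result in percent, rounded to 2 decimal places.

Real GDP 2020 = 6305.8/1.304 = 4835.74.
Real GDP 2023 = 6705.8/1.454 = 4611.97.
Change = 4611.97/4835.74 − 1 = -0.0463.

-4.63%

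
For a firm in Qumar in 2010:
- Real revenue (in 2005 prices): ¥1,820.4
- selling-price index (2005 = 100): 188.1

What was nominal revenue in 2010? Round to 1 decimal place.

¥3,424.2

Nominal revenue = Real × (selling-price index/100) = 1820.4 × 1.881 = 3424.17.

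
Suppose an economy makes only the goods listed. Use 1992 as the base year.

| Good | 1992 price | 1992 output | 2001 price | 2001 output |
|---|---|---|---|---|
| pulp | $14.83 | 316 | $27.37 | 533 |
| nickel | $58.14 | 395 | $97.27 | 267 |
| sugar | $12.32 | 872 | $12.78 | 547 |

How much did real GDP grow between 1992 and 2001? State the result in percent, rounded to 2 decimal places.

-21.43%

Real GDP 1992 = Nominal GDP 1992 = 14.83·316 + 58.14·395 + 12.32·872 = 38394.62.
Real GDP 2001 (at 1992 prices) = 14.83·533 + 58.14·267 + 12.32·547 = 30166.81.
Real growth = 30166.81/38394.62 − 1 = -0.2143.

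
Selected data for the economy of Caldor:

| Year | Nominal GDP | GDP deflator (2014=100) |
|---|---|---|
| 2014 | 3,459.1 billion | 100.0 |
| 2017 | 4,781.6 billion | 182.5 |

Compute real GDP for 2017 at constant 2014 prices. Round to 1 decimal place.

2,620.1 billion

Real GDP = Nominal / (GDP deflator/100) = 4781.6 / 1.825 = 2620.05.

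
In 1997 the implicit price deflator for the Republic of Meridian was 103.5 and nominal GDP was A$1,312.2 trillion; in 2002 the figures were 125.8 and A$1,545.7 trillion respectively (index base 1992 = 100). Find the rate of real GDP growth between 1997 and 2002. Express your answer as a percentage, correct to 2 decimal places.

-3.09%

Real GDP 1997 = 1312.2 / 1.035 = 1267.83.
Real GDP 2002 = 1545.7 / 1.258 = 1228.70.
Real growth = 1228.70 / 1267.83 − 1 = -0.0309.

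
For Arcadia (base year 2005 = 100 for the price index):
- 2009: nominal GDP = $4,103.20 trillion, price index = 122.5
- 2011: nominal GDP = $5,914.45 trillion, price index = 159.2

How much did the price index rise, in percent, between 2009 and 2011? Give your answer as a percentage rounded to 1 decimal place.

Price-level change = 159.2 / 122.5 − 1 = 0.2996.

30.0%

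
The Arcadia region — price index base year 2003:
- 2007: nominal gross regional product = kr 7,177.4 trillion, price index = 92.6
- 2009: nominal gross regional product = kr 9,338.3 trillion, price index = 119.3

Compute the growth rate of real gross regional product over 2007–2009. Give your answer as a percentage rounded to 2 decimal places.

Real gross regional product 2007 = 7177.4 / 0.926 = 7750.97.
Real gross regional product 2009 = 9338.3 / 1.193 = 7827.58.
Real growth = 7827.58 / 7750.97 − 1 = 0.0099.

0.99%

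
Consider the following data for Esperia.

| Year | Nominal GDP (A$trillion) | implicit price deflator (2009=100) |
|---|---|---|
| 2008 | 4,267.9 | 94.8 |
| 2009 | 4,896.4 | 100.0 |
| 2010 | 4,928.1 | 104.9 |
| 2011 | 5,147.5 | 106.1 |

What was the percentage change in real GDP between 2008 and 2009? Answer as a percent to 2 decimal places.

8.76%

Real GDP 2008 = 4267.9/0.948 = 4502.00.
Real GDP 2009 = 4896.4/1.000 = 4896.40.
Change = 4896.40/4502.00 − 1 = 0.0876.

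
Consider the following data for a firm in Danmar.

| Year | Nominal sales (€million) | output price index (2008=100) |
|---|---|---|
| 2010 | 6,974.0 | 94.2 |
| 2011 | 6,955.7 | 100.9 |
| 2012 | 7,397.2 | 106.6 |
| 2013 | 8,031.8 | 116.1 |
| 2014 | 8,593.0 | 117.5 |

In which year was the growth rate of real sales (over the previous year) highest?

2011: real = 6955.7/1.009 = 6893.66; growth vs 2010 (7403.40) = -6.89%.
2012: real = 7397.2/1.066 = 6939.21; growth vs 2011 (6893.66) = 0.66%.
2013: real = 8031.8/1.161 = 6918.00; growth vs 2012 (6939.21) = -0.31%.
2014: real = 8593.0/1.175 = 7313.19; growth vs 2013 (6918.00) = 5.71%.

2014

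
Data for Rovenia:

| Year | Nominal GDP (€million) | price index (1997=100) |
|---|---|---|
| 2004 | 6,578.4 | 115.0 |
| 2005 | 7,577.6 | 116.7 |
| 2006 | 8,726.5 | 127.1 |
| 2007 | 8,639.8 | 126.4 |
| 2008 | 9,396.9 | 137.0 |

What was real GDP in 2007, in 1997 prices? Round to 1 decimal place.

Real GDP 2007 = 8639.8 / 1.264 = 6835.28.

€6,835.3 million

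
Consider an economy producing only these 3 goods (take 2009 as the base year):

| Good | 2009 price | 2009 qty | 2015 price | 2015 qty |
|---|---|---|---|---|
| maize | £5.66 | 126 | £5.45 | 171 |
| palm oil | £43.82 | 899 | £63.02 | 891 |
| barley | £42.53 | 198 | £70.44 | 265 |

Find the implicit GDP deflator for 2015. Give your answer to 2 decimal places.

147.71

Nominal GDP 2015 = 5.45·171 + 63.02·891 + 70.44·265 = 75749.37.
Real GDP 2015 (at 2009 prices) = 5.66·171 + 43.82·891 + 42.53·265 = 51281.93.
Deflator = Nominal/Real × 100 = 75749.37/51281.93 × 100 = 147.712.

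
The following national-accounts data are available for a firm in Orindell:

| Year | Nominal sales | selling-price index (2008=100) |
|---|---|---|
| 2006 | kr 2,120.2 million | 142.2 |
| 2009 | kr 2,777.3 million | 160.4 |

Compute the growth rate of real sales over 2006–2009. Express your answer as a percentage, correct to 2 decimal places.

Real sales 2006 = 2120.2 / 1.422 = 1491.00.
Real sales 2009 = 2777.3 / 1.604 = 1731.48.
Real growth = 1731.48 / 1491.00 − 1 = 0.1613.

16.13%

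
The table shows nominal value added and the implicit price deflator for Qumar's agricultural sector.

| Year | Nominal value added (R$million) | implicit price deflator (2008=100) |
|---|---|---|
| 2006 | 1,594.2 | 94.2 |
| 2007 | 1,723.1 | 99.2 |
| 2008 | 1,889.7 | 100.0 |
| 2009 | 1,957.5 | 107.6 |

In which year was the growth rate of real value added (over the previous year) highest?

2008

2007: real = 1723.1/0.992 = 1737.00; growth vs 2006 (1692.36) = 2.64%.
2008: real = 1889.7/1.000 = 1889.70; growth vs 2007 (1737.00) = 8.79%.
2009: real = 1957.5/1.076 = 1819.24; growth vs 2008 (1889.70) = -3.73%.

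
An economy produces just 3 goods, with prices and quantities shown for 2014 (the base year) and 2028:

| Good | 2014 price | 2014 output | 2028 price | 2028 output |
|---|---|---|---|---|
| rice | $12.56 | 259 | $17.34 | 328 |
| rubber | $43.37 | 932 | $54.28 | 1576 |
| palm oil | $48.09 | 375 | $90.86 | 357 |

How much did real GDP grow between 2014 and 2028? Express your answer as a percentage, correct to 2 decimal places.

45.26%

Real GDP 2014 = Nominal GDP 2014 = 12.56·259 + 43.37·932 + 48.09·375 = 61707.63.
Real GDP 2028 (at 2014 prices) = 12.56·328 + 43.37·1576 + 48.09·357 = 89638.93.
Real growth = 89638.93/61707.63 − 1 = 0.4526.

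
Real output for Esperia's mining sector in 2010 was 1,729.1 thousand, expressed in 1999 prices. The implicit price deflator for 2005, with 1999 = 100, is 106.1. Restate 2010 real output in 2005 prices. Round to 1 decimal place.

Real output in 2005 prices = Real output in 1999 prices × (P_2005/P_1999) = 1729.1 × 1.061 = 1834.58.

1,834.6 thousand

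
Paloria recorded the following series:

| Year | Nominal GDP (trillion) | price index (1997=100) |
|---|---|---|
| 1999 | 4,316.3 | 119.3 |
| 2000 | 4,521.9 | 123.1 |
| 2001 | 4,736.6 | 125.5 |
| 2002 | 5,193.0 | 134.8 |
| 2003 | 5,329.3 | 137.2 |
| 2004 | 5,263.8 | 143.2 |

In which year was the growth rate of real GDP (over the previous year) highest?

2000: real = 4521.9/1.231 = 3673.35; growth vs 1999 (3618.02) = 1.53%.
2001: real = 4736.6/1.255 = 3774.18; growth vs 2000 (3673.35) = 2.74%.
2002: real = 5193.0/1.348 = 3852.37; growth vs 2001 (3774.18) = 2.07%.
2003: real = 5329.3/1.372 = 3884.33; growth vs 2002 (3852.37) = 0.83%.
2004: real = 5263.8/1.432 = 3675.84; growth vs 2003 (3884.33) = -5.37%.

2001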